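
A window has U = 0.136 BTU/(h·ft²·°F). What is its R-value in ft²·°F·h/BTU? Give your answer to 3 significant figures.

7.35 ft²·°F·h/BTU

R = 1/U = 1/0.136 = 7.353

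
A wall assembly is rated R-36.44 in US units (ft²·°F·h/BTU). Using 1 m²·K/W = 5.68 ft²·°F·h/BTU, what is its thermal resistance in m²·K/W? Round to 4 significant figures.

6.415 m²·K/W

R_SI = 36.44/5.68 = 6.4155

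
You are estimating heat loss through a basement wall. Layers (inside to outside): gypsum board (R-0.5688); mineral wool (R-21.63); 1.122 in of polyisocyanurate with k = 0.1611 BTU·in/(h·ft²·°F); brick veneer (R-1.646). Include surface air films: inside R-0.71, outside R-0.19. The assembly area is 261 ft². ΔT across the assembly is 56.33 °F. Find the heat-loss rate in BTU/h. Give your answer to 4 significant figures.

1.122/0.1611 = 6.9646
R_total = 0.71 + 0.5688 + 21.63 + 6.9646 + 1.646 + 0.19 = 31.709 ft²·°F·h/BTU
Q = A·ΔT/R = 261 × 56.33 / 31.709 = 463.65 BTU/h

463.7 BTU/h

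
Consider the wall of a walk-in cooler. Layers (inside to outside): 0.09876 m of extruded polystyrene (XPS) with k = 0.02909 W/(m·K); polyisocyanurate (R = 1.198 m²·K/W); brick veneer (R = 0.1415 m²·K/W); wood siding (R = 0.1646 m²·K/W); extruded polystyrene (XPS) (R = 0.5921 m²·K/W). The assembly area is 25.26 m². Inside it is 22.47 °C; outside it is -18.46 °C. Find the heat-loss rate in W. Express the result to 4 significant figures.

0.09876/0.02909 = 3.395
R_total = 3.395 + 1.198 + 0.1415 + 0.1646 + 0.5921 = 5.4912 m²·K/W
Q = A·ΔT/R = 25.26 × (22.47 − (-18.46)) / 5.4912 = 188.28 W

188.3 W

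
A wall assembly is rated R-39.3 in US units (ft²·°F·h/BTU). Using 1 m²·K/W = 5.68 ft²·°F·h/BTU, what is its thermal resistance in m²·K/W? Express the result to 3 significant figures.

R_SI = 39.3/5.68 = 6.919

6.92 m²·K/W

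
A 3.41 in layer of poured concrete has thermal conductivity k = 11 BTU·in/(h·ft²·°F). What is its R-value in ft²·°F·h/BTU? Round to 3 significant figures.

R = L/k = 3.41/11 = 0.31 ft²·°F·h/BTU

0.310 ft²·°F·h/BTU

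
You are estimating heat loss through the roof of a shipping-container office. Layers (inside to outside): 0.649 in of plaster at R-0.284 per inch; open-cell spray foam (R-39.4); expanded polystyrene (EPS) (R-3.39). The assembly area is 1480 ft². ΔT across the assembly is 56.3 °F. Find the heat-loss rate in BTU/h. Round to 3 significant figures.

0.649 × 0.284 = 0.1843
R_total = 0.1843 + 39.4 + 3.39 = 42.97 ft²·°F·h/BTU
Q = A·ΔT/R = 1480 × 56.3 / 42.97 = 1939 BTU/h

1940 BTU/h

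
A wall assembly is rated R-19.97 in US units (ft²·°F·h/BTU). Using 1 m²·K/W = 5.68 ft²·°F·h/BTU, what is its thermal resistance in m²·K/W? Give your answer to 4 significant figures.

R_SI = 19.97/5.68 = 3.5158

3.516 m²·K/W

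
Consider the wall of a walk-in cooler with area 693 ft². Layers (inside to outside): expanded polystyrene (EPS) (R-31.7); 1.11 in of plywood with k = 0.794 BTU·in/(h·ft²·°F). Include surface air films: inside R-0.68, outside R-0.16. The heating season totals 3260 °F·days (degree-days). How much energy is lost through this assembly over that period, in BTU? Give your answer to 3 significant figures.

1.11/0.794 = 1.398
R_total = 0.68 + 31.7 + 1.398 + 0.16 = 33.94 ft²·°F·h/BTU
E = A × HDD × 24 / R = 693 × 3260 × 24 / 33.94 = 1598000 BTU

1600000 BTU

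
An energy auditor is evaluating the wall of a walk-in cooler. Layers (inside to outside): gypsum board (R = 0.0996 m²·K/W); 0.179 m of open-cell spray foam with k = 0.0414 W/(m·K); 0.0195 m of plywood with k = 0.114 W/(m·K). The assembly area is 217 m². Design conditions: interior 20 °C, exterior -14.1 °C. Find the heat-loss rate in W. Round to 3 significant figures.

1610 W

0.179/0.0414 = 4.324
0.0195/0.114 = 0.1711
R_total = 0.0996 + 4.324 + 0.1711 = 4.594 m²·K/W
Q = A·ΔT/R = 217 × (20 − (-14.1)) / 4.594 = 1611 W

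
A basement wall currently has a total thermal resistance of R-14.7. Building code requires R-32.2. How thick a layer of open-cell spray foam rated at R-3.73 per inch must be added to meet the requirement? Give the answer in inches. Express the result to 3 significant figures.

4.69 in

ΔR = 32.2 − 14.7 = 17.5 ft²·°F·h/BTU
L = ΔR / (R/in) = 17.5/3.73 = 4.692 in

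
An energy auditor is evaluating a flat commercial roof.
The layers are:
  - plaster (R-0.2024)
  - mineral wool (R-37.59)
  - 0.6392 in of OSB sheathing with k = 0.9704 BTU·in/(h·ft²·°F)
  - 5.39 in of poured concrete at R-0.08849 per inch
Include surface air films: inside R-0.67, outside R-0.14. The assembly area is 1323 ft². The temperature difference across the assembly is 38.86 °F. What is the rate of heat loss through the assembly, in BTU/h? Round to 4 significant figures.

0.6392/0.9704 = 0.6587
5.39 × 0.08849 = 0.47696
R_total = 0.67 + 0.2024 + 37.59 + 0.6587 + 0.47696 + 0.14 = 39.738 ft²·°F·h/BTU
Q = A·ΔT/R = 1323 × 38.86 / 39.738 = 1293.8 BTU/h

1294 BTU/h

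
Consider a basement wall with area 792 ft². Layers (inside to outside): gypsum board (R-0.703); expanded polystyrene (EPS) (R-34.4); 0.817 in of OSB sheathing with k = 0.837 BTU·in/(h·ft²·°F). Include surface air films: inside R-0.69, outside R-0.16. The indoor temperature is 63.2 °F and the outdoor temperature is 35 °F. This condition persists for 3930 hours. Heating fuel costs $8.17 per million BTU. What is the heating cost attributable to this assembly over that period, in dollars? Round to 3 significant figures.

0.817/0.837 = 0.9761
R_total = 0.69 + 0.703 + 34.4 + 0.9761 + 0.16 = 36.93 ft²·°F·h/BTU
Q = 792 × (63.2 − 35) / 36.93 = 604.8 BTU/h
E = 604.8 × 3930 = 2377000 BTU
Cost = 2377000/10⁶ × 8.17 = $19.42

19.4 dollars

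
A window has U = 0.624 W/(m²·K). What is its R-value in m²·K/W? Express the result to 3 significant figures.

R = 1/U = 1/0.624 = 1.603

1.60 m²·K/W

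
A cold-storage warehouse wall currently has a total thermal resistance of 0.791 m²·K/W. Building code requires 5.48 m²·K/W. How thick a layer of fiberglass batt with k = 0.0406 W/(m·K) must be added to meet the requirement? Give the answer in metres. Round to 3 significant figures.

ΔR = 5.48 − 0.791 = 4.689 m²·K/W
L = ΔR × k = 4.689 × 0.0406 = 0.1904 m

0.190 m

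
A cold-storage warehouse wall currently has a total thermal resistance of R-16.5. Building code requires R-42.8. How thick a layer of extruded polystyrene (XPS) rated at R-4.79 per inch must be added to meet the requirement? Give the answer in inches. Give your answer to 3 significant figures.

ΔR = 42.8 − 16.5 = 26.3 ft²·°F·h/BTU
L = ΔR / (R/in) = 26.3/4.79 = 5.491 in

5.49 in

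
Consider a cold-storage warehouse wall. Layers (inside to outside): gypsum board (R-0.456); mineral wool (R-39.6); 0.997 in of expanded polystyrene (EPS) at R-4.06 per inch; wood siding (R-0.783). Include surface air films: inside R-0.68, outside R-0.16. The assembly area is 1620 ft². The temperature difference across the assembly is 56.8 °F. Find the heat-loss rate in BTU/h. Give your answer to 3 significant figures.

2010 BTU/h

0.997 × 4.06 = 4.048
R_total = 0.68 + 0.456 + 39.6 + 4.048 + 0.783 + 0.16 = 45.73 ft²·°F·h/BTU
Q = A·ΔT/R = 1620 × 56.8 / 45.73 = 2012 BTU/h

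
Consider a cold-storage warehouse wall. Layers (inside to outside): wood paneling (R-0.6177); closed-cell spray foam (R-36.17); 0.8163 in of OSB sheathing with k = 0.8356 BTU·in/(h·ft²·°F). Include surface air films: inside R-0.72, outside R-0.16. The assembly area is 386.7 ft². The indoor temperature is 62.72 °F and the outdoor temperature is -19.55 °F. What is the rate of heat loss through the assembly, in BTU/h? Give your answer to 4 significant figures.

0.8163/0.8356 = 0.9769
R_total = 0.72 + 0.6177 + 36.17 + 0.9769 + 0.16 = 38.645 ft²·°F·h/BTU
Q = A·ΔT/R = 386.7 × (62.72 − (-19.55)) / 38.645 = 823.24 BTU/h

823.2 BTU/h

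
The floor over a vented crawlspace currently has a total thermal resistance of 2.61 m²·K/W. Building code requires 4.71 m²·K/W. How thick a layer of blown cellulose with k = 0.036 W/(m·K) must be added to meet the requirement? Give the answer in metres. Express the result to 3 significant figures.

0.0756 m

ΔR = 4.71 − 2.61 = 2.1 m²·K/W
L = ΔR × k = 2.1 × 0.036 = 0.0756 m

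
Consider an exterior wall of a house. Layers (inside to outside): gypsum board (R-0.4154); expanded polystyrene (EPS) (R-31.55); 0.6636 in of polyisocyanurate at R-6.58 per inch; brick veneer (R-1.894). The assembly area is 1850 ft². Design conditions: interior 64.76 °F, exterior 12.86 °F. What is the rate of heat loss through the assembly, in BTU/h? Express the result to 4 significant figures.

0.6636 × 6.58 = 4.3665
R_total = 0.4154 + 31.55 + 4.3665 + 1.894 = 38.226 ft²·°F·h/BTU
Q = A·ΔT/R = 1850 × (64.76 − 12.86) / 38.226 = 2511.8 BTU/h

2512 BTU/h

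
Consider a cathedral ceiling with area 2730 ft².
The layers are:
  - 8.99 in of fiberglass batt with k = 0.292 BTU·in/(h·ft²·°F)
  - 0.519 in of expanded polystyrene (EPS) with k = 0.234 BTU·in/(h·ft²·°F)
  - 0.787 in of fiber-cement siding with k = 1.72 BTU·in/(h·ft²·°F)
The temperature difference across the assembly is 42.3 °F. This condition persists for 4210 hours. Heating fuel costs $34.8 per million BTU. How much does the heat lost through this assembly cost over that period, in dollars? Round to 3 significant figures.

8.99/0.292 = 30.79
0.519/0.234 = 2.218
0.787/1.72 = 0.4576
R_total = 30.79 + 2.218 + 0.4576 = 33.46 ft²·°F·h/BTU
Q = 2730 × 42.3 / 33.46 = 3451 BTU/h
E = 3451 × 4210 = 14530000 BTU
Cost = 14530000/10⁶ × 34.8 = $505.6

506 dollars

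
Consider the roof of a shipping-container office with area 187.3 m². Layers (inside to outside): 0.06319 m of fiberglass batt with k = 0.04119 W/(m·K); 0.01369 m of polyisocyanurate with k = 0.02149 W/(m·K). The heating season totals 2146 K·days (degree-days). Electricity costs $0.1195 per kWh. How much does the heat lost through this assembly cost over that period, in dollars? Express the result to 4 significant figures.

0.06319/0.04119 = 1.5341
0.01369/0.02149 = 0.63704
R_total = 1.5341 + 0.63704 = 2.1712 m²·K/W
E = A × HDD × 24 / R / 1000 = 187.3 × 2146 × 24 / 2.1712 / 1000 = 4443.1 kWh
Cost = 4443.1 × 0.1195 = $530.95

531.0 dollars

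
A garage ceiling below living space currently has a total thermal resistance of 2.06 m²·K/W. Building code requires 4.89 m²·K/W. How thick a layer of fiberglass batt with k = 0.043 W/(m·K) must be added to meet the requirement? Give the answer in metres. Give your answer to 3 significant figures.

0.122 m

ΔR = 4.89 − 2.06 = 2.83 m²·K/W
L = ΔR × k = 2.83 × 0.043 = 0.1217 m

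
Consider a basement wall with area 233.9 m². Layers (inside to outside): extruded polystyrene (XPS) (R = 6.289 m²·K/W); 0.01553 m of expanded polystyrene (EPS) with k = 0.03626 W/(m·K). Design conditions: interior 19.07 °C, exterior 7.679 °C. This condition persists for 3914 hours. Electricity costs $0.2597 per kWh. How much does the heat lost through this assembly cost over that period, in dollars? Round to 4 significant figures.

403.2 dollars

0.01553/0.03626 = 0.4283
R_total = 6.289 + 0.4283 = 6.7173 m²·K/W
Q = 233.9 × (19.07 − 7.679) / 6.7173 = 396.64 W
E = 396.64 W × 3914 h / 1000 = 1552.5 kWh
Cost = 1552.5 × 0.2597 = $403.17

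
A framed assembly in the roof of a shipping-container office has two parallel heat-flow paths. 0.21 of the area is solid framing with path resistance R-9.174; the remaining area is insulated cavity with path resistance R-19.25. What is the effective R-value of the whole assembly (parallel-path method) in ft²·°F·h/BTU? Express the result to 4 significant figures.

U_eff = 0.79/19.25 + 0.21/9.174 = 0.041039 + 0.022891 = 0.06393
R_eff = 1/U_eff = 15.642 ft²·°F·h/BTU

15.64 ft²·°F·h/BTU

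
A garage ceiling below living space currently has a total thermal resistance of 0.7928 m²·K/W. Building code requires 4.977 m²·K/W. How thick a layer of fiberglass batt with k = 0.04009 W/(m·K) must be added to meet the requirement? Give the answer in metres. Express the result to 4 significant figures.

ΔR = 4.977 − 0.7928 = 4.1842 m²·K/W
L = ΔR × k = 4.1842 × 0.04009 = 0.16774 m

0.1677 m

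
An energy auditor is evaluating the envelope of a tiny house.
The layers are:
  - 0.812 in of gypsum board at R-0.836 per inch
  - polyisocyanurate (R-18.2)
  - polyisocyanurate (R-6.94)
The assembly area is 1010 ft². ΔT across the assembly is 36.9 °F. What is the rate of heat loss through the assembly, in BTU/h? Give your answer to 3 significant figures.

0.812 × 0.836 = 0.6788
R_total = 0.6788 + 18.2 + 6.94 = 25.82 ft²·°F·h/BTU
Q = A·ΔT/R = 1010 × 36.9 / 25.82 = 1443 BTU/h

1440 BTU/h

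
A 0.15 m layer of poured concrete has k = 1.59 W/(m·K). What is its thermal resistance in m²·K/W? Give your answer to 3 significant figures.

0.0943 m²·K/W

R = L/k = 0.15/1.59 = 0.09434 m²·K/W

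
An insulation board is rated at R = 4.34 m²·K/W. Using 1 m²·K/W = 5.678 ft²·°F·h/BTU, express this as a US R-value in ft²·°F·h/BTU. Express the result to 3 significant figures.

R_US = 4.34 × 5.678 = 24.64

24.6 ft²·°F·h/BTU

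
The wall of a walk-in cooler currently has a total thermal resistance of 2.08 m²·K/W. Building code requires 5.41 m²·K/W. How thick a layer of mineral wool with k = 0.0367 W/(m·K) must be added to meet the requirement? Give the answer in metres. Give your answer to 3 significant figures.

0.122 m

ΔR = 5.41 − 2.08 = 3.33 m²·K/W
L = ΔR × k = 3.33 × 0.0367 = 0.1222 m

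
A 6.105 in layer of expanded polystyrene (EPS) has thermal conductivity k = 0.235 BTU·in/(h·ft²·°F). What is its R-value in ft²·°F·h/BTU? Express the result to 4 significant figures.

25.98 ft²·°F·h/BTU

R = L/k = 6.105/0.235 = 25.979 ft²·°F·h/BTU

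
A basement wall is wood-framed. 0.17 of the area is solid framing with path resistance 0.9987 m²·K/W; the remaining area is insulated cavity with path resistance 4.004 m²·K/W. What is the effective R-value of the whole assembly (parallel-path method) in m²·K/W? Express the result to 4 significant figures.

U_eff = 0.83/4.004 + 0.17/0.9987 = 0.20729 + 0.17022 = 0.37751
R_eff = 1/U_eff = 2.6489 m²·K/W

2.649 m²·K/W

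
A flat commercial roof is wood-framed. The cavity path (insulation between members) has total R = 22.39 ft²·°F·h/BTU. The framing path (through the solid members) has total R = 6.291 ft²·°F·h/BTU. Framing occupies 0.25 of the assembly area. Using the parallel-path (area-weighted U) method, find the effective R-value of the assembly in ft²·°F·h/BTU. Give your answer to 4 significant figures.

13.65 ft²·°F·h/BTU

U_eff = 0.75/22.39 + 0.25/6.291 = 0.033497 + 0.039739 = 0.073236
R_eff = 1/U_eff = 13.654 ft²·°F·h/BTU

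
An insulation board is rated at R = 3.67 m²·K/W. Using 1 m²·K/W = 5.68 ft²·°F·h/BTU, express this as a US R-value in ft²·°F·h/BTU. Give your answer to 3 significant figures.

R_US = 3.67 × 5.68 = 20.85

20.8 ft²·°F·h/BTU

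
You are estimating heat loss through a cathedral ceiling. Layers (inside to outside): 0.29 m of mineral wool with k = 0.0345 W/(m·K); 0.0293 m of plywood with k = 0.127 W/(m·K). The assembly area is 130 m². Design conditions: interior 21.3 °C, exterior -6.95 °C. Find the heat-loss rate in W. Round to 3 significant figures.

0.29/0.0345 = 8.406
0.0293/0.127 = 0.2307
R_total = 8.406 + 0.2307 = 8.637 m²·K/W
Q = A·ΔT/R = 130 × (21.3 − (-6.95)) / 8.637 = 425.2 W

425 W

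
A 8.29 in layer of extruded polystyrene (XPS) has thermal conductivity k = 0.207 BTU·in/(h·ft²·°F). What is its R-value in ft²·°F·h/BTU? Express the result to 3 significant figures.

40.0 ft²·°F·h/BTU

R = L/k = 8.29/0.207 = 40.05 ft²·°F·h/BTU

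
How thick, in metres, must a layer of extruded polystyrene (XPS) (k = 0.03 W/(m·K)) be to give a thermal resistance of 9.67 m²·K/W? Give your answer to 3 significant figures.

L = R·k = 9.67 × 0.03 = 0.2901 m

0.290 m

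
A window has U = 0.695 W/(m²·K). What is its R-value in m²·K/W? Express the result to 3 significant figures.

R = 1/U = 1/0.695 = 1.439

1.44 m²·K/W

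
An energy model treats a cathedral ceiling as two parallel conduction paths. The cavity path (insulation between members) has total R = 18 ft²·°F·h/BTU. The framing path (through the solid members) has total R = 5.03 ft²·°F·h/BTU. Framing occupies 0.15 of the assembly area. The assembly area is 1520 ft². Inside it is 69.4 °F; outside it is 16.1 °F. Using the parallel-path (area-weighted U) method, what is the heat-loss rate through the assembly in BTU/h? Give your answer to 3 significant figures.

6240 BTU/h

U_eff = 0.85/18 + 0.15/5.03 = 0.04722 + 0.02982 = 0.07704
R_eff = 1/U_eff = 12.98 ft²·°F·h/BTU
Q = 1520 × (69.4 − 16.1) / 12.98 = 6242 BTU/h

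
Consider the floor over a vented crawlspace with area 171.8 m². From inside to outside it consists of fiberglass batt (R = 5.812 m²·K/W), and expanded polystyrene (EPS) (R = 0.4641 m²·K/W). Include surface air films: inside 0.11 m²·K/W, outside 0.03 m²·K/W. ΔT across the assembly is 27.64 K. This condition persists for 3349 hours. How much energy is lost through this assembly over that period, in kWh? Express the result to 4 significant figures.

2479 kWh

R_total = 0.11 + 5.812 + 0.4641 + 0.03 = 6.4161 m²·K/W
Q = 171.8 × 27.64 / 6.4161 = 740.1 W
E = 740.1 W × 3349 h / 1000 = 2478.6 kWh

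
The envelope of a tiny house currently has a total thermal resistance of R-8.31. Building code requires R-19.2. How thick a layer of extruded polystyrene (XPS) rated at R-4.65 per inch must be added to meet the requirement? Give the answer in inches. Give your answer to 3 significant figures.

ΔR = 19.2 − 8.31 = 10.89 ft²·°F·h/BTU
L = ΔR / (R/in) = 10.89/4.65 = 2.342 in

2.34 in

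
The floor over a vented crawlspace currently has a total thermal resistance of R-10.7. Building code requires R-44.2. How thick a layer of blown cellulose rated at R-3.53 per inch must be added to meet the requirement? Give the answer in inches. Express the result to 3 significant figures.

ΔR = 44.2 − 10.7 = 33.5 ft²·°F·h/BTU
L = ΔR / (R/in) = 33.5/3.53 = 9.49 in

9.49 in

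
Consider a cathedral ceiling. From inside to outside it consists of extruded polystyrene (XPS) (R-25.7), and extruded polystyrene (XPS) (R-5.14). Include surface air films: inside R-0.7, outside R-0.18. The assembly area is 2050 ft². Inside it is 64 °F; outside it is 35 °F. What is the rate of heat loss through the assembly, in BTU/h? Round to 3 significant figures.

R_total = 0.7 + 25.7 + 5.14 + 0.18 = 31.72 ft²·°F·h/BTU
Q = A·ΔT/R = 2050 × (64 − 35) / 31.72 = 1874 BTU/h

1870 BTU/h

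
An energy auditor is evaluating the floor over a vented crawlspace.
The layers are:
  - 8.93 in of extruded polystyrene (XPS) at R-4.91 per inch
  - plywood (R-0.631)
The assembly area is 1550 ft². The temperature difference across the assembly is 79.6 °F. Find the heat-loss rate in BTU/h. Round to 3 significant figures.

8.93 × 4.91 = 43.85
R_total = 43.85 + 0.631 = 44.48 ft²·°F·h/BTU
Q = A·ΔT/R = 1550 × 79.6 / 44.48 = 2774 BTU/h

2770 BTU/h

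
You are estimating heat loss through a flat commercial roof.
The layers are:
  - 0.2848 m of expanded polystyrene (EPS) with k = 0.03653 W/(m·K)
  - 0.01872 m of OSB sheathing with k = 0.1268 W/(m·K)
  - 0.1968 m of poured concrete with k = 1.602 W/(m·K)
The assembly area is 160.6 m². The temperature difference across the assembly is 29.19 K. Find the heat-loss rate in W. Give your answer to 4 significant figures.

0.2848/0.03653 = 7.7963
0.01872/0.1268 = 0.14763
0.1968/1.602 = 0.12285
R_total = 7.7963 + 0.14763 + 0.12285 = 8.0668 m²·K/W
Q = A·ΔT/R = 160.6 × 29.19 / 8.0668 = 581.14 W

581.1 W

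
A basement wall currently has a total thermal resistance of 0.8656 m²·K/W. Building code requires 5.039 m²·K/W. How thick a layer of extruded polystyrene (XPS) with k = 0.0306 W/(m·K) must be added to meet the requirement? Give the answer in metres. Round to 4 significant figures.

ΔR = 5.039 − 0.8656 = 4.1734 m²·K/W
L = ΔR × k = 4.1734 × 0.0306 = 0.12771 m

0.1277 m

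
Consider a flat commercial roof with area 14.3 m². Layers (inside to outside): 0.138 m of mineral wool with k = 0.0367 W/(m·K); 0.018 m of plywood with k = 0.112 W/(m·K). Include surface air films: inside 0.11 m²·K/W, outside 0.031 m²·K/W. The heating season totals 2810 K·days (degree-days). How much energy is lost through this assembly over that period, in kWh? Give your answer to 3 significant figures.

237 kWh

0.138/0.0367 = 3.76
0.018/0.112 = 0.1607
R_total = 0.11 + 3.76 + 0.1607 + 0.031 = 4.062 m²·K/W
E = A × HDD × 24 / R / 1000 = 14.3 × 2810 × 24 / 4.062 / 1000 = 237.4 kWh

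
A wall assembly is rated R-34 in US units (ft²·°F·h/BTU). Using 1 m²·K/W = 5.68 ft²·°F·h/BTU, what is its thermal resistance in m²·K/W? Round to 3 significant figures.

R_SI = 34/5.68 = 5.986

5.99 m²·K/W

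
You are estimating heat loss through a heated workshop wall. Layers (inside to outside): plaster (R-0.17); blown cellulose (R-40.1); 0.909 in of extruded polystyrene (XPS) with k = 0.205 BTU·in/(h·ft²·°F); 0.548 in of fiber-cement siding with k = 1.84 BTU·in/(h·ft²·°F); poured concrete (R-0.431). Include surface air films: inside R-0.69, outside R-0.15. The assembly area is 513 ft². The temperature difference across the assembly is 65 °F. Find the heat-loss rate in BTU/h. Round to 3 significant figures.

721 BTU/h

0.909/0.205 = 4.434
0.548/1.84 = 0.2978
R_total = 0.69 + 0.17 + 40.1 + 4.434 + 0.2978 + 0.431 + 0.15 = 46.27 ft²·°F·h/BTU
Q = A·ΔT/R = 513 × 65 / 46.27 = 720.6 BTU/h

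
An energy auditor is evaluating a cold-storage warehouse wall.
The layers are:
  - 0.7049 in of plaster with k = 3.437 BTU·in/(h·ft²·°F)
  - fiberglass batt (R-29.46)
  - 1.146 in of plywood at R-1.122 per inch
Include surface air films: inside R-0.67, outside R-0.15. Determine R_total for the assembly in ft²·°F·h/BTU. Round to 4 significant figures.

0.7049/3.437 = 0.20509
1.146 × 1.122 = 1.2858
R_total = 0.67 + 0.20509 + 29.46 + 1.2858 + 0.15 = 31.771 ft²·°F·h/BTU

31.77 ft²·°F·h/BTU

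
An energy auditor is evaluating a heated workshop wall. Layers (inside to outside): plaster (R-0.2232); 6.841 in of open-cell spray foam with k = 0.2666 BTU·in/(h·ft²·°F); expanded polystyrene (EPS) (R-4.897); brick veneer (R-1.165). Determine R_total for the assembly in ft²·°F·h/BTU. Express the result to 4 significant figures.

6.841/0.2666 = 25.66
R_total = 0.2232 + 25.66 + 4.897 + 1.165 = 31.945 ft²·°F·h/BTU

31.95 ft²·°F·h/BTU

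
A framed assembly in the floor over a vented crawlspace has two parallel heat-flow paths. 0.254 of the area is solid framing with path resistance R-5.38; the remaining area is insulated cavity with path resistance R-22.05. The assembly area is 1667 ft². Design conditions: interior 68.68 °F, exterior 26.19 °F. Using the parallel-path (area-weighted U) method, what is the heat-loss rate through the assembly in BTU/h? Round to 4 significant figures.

5740 BTU/h

U_eff = 0.746/22.05 + 0.254/5.38 = 0.033832 + 0.047212 = 0.081044
R_eff = 1/U_eff = 12.339 ft²·°F·h/BTU
Q = 1667 × (68.68 − 26.19) / 12.339 = 5740.4 BTU/h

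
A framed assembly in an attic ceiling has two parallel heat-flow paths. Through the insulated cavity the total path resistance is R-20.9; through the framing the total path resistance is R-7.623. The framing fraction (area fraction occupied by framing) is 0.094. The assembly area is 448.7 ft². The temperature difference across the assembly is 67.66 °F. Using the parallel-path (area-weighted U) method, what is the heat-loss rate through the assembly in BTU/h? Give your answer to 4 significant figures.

1690 BTU/h

U_eff = 0.906/20.9 + 0.094/7.623 = 0.043349 + 0.012331 = 0.05568
R_eff = 1/U_eff = 17.96 ft²·°F·h/BTU
Q = 448.7 × 67.66 / 17.96 = 1690.4 BTU/h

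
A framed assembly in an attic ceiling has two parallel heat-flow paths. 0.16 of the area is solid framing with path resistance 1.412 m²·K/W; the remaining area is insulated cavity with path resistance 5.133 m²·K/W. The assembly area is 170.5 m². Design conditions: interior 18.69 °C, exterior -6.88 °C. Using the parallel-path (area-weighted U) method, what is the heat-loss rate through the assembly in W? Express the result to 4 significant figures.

1207 W

U_eff = 0.84/5.133 + 0.16/1.412 = 0.16365 + 0.11331 = 0.27696
R_eff = 1/U_eff = 3.6106 m²·K/W
Q = 170.5 × (18.69 − (-6.88)) / 3.6106 = 1207.5 W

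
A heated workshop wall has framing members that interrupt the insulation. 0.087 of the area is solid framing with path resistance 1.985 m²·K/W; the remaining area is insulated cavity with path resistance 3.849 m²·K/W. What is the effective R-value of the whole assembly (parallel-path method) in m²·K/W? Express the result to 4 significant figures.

U_eff = 0.913/3.849 + 0.087/1.985 = 0.2372 + 0.043829 = 0.28103
R_eff = 1/U_eff = 3.5583 m²·K/W

3.558 m²·K/W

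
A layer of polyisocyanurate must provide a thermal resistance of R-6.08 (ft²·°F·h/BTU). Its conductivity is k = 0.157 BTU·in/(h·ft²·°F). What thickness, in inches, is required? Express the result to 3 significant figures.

0.955 in

L = R × k = 6.08 × 0.157 = 0.9546 in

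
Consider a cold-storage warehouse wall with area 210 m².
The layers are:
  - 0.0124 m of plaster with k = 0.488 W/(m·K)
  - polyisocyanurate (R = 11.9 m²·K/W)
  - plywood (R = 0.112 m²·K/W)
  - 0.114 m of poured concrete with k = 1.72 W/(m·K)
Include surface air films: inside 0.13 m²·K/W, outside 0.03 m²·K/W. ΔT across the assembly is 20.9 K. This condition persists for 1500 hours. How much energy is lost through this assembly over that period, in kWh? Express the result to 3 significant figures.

537 kWh

0.0124/0.488 = 0.02541
0.114/1.72 = 0.06628
R_total = 0.13 + 0.02541 + 11.9 + 0.112 + 0.06628 + 0.03 = 12.26 m²·K/W
Q = 210 × 20.9 / 12.26 = 357.9 W
E = 357.9 W × 1500 h / 1000 = 536.8 kWh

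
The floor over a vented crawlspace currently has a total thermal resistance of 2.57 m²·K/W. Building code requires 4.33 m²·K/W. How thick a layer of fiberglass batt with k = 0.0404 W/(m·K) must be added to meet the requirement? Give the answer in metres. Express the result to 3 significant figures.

0.0711 m

ΔR = 4.33 − 2.57 = 1.76 m²·K/W
L = ΔR × k = 1.76 × 0.0404 = 0.0711 m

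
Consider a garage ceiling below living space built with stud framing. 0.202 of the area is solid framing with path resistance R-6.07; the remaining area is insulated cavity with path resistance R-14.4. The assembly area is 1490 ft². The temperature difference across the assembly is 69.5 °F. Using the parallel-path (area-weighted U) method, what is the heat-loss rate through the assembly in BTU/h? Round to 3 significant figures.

U_eff = 0.798/14.4 + 0.202/6.07 = 0.05542 + 0.03328 = 0.0887
R_eff = 1/U_eff = 11.27 ft²·°F·h/BTU
Q = 1490 × 69.5 / 11.27 = 9185 BTU/h

9180 BTU/h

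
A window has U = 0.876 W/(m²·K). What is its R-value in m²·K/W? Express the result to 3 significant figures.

R = 1/U = 1/0.876 = 1.142

1.14 m²·K/W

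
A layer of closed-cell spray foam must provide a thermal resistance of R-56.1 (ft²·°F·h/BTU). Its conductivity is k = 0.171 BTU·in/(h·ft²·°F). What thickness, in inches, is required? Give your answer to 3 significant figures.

L = R × k = 56.1 × 0.171 = 9.593 in

9.59 in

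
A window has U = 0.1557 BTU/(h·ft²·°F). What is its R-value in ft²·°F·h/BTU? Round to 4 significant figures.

6.423 ft²·°F·h/BTU

R = 1/U = 1/0.1557 = 6.4226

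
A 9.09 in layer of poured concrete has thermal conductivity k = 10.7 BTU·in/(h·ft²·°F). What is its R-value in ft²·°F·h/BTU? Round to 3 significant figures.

0.850 ft²·°F·h/BTU

R = L/k = 9.09/10.7 = 0.8495 ft²·°F·h/BTU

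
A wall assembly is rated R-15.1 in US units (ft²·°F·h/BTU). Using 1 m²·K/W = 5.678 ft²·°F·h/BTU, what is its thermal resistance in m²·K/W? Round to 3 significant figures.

2.66 m²·K/W

R_SI = 15.1/5.678 = 2.659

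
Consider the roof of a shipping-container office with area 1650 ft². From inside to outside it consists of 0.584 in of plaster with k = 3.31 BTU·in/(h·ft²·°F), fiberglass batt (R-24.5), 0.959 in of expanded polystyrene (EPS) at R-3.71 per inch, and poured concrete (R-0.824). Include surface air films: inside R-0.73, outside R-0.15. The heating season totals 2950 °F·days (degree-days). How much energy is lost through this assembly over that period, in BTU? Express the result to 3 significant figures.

0.584/3.31 = 0.1764
0.959 × 3.71 = 3.558
R_total = 0.73 + 0.1764 + 24.5 + 3.558 + 0.824 + 0.15 = 29.94 ft²·°F·h/BTU
E = A × HDD × 24 / R = 1650 × 2950 × 24 / 29.94 = 3902000 BTU

3900000 BTU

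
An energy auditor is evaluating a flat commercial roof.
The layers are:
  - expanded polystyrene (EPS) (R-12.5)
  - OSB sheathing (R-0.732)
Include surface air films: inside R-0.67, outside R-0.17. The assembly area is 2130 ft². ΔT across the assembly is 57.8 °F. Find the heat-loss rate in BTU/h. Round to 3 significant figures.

R_total = 0.67 + 12.5 + 0.732 + 0.17 = 14.07 ft²·°F·h/BTU
Q = A·ΔT/R = 2130 × 57.8 / 14.07 = 8749 BTU/h

8750 BTU/h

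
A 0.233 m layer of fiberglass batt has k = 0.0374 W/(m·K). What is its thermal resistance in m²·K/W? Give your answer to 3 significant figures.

6.23 m²·K/W

R = L/k = 0.233/0.0374 = 6.23 m²·K/W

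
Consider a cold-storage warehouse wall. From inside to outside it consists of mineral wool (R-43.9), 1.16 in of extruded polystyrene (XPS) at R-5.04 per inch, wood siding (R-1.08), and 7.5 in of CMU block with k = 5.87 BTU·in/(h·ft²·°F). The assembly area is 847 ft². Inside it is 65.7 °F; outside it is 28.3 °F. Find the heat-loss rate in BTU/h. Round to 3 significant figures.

1.16 × 5.04 = 5.846
7.5/5.87 = 1.278
R_total = 43.9 + 5.846 + 1.08 + 1.278 = 52.1 ft²·°F·h/BTU
Q = A·ΔT/R = 847 × (65.7 − 28.3) / 52.1 = 608 BTU/h

608 BTU/h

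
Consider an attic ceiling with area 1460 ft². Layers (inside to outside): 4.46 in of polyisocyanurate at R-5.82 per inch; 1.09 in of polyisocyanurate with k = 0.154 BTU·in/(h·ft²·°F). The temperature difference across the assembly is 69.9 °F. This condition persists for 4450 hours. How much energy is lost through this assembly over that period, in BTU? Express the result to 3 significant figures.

13700000 BTU

4.46 × 5.82 = 25.96
1.09/0.154 = 7.078
R_total = 25.96 + 7.078 = 33.04 ft²·°F·h/BTU
Q = 1460 × 69.9 / 33.04 = 3089 BTU/h
E = 3089 × 4450 = 13750000 BTU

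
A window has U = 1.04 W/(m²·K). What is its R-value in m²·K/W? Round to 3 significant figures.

R = 1/U = 1/1.04 = 0.9615

0.962 m²·K/W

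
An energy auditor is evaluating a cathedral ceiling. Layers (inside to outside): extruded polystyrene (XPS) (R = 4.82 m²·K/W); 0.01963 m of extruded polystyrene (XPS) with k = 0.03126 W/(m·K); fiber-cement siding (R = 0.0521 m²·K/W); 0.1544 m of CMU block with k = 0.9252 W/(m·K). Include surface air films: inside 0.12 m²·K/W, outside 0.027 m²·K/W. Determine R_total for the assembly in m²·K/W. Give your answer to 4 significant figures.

5.814 m²·K/W

0.01963/0.03126 = 0.62796
0.1544/0.9252 = 0.16688
R_total = 0.12 + 4.82 + 0.62796 + 0.0521 + 0.16688 + 0.027 = 5.8139 m²·K/W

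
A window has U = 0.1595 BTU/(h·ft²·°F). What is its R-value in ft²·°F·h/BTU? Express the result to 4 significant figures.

6.270 ft²·°F·h/BTU

R = 1/U = 1/0.1595 = 6.2696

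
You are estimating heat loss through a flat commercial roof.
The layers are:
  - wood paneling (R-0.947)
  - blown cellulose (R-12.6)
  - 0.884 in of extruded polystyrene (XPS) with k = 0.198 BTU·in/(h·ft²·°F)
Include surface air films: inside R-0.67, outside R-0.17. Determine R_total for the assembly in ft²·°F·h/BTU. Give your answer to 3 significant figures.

0.884/0.198 = 4.465
R_total = 0.67 + 0.947 + 12.6 + 4.465 + 0.17 = 18.85 ft²·°F·h/BTU

18.9 ft²·°F·h/BTU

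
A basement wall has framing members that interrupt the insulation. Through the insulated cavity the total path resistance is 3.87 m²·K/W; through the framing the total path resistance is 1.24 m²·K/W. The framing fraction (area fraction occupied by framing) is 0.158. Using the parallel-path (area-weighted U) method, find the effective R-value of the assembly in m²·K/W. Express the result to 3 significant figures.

2.90 m²·K/W

U_eff = 0.842/3.87 + 0.158/1.24 = 0.2176 + 0.1274 = 0.345
R_eff = 1/U_eff = 2.899 m²·K/W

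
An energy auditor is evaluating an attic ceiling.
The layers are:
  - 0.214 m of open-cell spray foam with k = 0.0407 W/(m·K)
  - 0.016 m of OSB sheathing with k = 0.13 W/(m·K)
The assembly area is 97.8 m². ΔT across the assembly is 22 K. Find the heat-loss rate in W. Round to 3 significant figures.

0.214/0.0407 = 5.258
0.016/0.13 = 0.1231
R_total = 5.258 + 0.1231 = 5.381 m²·K/W
Q = A·ΔT/R = 97.8 × 22 / 5.381 = 399.8 W

400 W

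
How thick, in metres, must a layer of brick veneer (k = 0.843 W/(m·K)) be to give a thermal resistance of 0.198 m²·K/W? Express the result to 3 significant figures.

L = R·k = 0.198 × 0.843 = 0.1669 m

0.167 m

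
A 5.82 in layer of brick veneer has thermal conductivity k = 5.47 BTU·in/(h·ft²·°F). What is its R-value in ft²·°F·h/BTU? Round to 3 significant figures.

R = L/k = 5.82/5.47 = 1.064 ft²·°F·h/BTU

1.06 ft²·°F·h/BTU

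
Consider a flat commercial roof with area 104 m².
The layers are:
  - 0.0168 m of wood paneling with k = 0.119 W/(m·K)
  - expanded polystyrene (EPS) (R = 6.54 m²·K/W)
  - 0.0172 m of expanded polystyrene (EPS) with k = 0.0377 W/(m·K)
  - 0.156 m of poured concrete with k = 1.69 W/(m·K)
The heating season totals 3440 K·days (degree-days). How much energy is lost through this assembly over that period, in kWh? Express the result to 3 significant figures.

0.0168/0.119 = 0.1412
0.0172/0.0377 = 0.4562
0.156/1.69 = 0.09231
R_total = 0.1412 + 6.54 + 0.4562 + 0.09231 = 7.23 m²·K/W
E = A × HDD × 24 / R / 1000 = 104 × 3440 × 24 / 7.23 / 1000 = 1188 kWh

1190 kWh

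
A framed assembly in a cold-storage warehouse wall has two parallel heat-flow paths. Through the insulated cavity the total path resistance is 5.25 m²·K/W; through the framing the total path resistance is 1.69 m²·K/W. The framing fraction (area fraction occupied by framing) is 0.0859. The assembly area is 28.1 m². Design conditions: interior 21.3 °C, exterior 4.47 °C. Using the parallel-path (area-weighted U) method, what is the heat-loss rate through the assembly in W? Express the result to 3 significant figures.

U_eff = 0.9141/5.25 + 0.0859/1.69 = 0.1741 + 0.05083 = 0.2249
R_eff = 1/U_eff = 4.446 m²·K/W
Q = 28.1 × (21.3 − 4.47) / 4.446 = 106.4 W

106 W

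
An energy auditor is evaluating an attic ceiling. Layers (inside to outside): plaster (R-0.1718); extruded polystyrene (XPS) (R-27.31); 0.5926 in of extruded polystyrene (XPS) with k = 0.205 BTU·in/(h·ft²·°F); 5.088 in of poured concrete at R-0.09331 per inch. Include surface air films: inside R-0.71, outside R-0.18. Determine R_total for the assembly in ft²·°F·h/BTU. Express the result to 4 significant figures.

31.74 ft²·°F·h/BTU

0.5926/0.205 = 2.8907
5.088 × 0.09331 = 0.47476
R_total = 0.71 + 0.1718 + 27.31 + 2.8907 + 0.47476 + 0.18 = 31.737 ft²·°F·h/BTU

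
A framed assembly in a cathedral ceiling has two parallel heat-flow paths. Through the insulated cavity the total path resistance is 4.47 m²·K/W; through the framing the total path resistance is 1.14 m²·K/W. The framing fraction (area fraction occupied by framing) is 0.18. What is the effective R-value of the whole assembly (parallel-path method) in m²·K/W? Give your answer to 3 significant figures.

2.93 m²·K/W

U_eff = 0.82/4.47 + 0.18/1.14 = 0.1834 + 0.1579 = 0.3413
R_eff = 1/U_eff = 2.93 m²·K/W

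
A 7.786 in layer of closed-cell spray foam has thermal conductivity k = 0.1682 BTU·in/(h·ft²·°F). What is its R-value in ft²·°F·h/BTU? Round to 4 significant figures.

R = L/k = 7.786/0.1682 = 46.29 ft²·°F·h/BTU

46.29 ft²·°F·h/BTU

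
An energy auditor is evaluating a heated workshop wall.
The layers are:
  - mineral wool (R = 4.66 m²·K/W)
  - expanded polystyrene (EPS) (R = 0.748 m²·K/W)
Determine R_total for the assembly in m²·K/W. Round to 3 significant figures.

R_total = 4.66 + 0.748 = 5.408 m²·K/W

5.41 m²·K/W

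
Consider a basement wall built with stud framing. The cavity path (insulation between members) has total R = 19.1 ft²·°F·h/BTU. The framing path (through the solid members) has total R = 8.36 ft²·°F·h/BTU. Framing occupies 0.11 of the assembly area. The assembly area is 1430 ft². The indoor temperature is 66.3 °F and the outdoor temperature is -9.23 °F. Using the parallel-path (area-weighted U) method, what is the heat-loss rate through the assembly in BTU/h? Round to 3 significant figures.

U_eff = 0.89/19.1 + 0.11/8.36 = 0.0466 + 0.01316 = 0.05975
R_eff = 1/U_eff = 16.74 ft²·°F·h/BTU
Q = 1430 × (66.3 − (-9.23)) / 16.74 = 6454 BTU/h

6450 BTU/h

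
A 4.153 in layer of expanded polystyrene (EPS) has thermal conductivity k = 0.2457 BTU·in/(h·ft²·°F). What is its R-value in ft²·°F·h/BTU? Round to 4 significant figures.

16.90 ft²·°F·h/BTU

R = L/k = 4.153/0.2457 = 16.903 ft²·°F·h/BTU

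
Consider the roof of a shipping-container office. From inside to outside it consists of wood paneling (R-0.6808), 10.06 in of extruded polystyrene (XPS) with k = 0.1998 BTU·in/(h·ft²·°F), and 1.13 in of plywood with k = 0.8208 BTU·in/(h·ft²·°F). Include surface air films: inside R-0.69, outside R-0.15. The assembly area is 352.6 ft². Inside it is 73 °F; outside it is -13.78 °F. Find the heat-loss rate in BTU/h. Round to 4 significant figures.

10.06/0.1998 = 50.35
1.13/0.8208 = 1.3767
R_total = 0.69 + 0.6808 + 50.35 + 1.3767 + 0.15 = 53.248 ft²·°F·h/BTU
Q = A·ΔT/R = 352.6 × (73 − (-13.78)) / 53.248 = 574.65 BTU/h

574.6 BTU/h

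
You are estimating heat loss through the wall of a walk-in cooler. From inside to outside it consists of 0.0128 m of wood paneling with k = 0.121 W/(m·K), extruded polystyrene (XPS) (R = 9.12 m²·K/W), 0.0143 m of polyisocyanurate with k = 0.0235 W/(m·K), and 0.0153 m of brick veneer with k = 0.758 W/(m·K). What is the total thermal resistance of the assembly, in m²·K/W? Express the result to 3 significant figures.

0.0128/0.121 = 0.1058
0.0143/0.0235 = 0.6085
0.0153/0.758 = 0.02018
R_total = 0.1058 + 9.12 + 0.6085 + 0.02018 = 9.854 m²·K/W

9.85 m²·K/W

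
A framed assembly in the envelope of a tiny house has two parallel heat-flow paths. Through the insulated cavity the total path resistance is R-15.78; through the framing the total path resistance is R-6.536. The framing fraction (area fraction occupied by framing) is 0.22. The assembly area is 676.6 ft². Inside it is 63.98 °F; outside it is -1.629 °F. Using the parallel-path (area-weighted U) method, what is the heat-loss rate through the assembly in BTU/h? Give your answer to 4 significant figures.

U_eff = 0.78/15.78 + 0.22/6.536 = 0.04943 + 0.03366 = 0.083089
R_eff = 1/U_eff = 12.035 ft²·°F·h/BTU
Q = 676.6 × (63.98 − (-1.629)) / 12.035 = 3688.4 BTU/h

3688 BTU/h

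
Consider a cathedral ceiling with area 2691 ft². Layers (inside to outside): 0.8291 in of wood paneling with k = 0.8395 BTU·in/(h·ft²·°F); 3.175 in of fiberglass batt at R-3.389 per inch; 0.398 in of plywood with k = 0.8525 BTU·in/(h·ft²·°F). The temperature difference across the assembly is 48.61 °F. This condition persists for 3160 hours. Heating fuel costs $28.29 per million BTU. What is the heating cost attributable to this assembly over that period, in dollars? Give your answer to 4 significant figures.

0.8291/0.8395 = 0.98761
3.175 × 3.389 = 10.76
0.398/0.8525 = 0.46686
R_total = 0.98761 + 10.76 + 0.46686 = 12.215 ft²·°F·h/BTU
Q = 2691 × 48.61 / 12.215 = 10709 BTU/h
E = 10709 × 3160 = 33841000 BTU
Cost = 33841000/10⁶ × 28.29 = $957.37

957.4 dollars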